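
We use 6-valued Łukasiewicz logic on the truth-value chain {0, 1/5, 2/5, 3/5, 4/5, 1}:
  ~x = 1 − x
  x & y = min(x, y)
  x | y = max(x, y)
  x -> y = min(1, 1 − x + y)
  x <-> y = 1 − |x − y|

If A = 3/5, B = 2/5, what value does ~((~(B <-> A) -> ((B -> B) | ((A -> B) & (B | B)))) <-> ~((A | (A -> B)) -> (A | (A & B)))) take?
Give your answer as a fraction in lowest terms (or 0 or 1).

4/5

B <-> A = 2/5 <-> 3/5 = 4/5
~(B <-> A) = ~4/5 = 1/5
B -> B = 2/5 -> 2/5 = 1
A -> B = 3/5 -> 2/5 = 4/5
B | B = 2/5 | 2/5 = 2/5
(A -> B) & (B | B) = 4/5 & 2/5 = 2/5
(B -> B) | ((A -> B) & (B | B)) = 1 | 2/5 = 1
~(B <-> A) -> ((B -> B) | ((A -> B) & (B | B))) = 1/5 -> 1 = 1
A -> B = 3/5 -> 2/5 = 4/5
A | (A -> B) = 3/5 | 4/5 = 4/5
A & B = 3/5 & 2/5 = 2/5
A | (A & B) = 3/5 | 2/5 = 3/5
(A | (A -> B)) -> (A | (A & B)) = 4/5 -> 3/5 = 4/5
~((A | (A -> B)) -> (A | (A & B))) = ~4/5 = 1/5
(~(B <-> A) -> ((B -> B) | ((A -> B) & (B | B)))) <-> ~((A | (A -> B)) -> (A | (A & B))) = 1 <-> 1/5 = 1/5
~((~(B <-> A) -> ((B -> B) | ((A -> B) & (B | B)))) <-> ~((A | (A -> B)) -> (A | (A & B)))) = ~1/5 = 4/5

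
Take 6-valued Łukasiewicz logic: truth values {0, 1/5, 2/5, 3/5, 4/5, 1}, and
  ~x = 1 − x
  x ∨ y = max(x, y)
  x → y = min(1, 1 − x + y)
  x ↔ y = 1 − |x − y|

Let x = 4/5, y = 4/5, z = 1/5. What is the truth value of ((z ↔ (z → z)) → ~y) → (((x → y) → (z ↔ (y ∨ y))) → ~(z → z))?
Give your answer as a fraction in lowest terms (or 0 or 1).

3/5

z → z = 1/5 → 1/5 = 1
z ↔ (z → z) = 1/5 ↔ 1 = 1/5
~y = ~4/5 = 1/5
(z ↔ (z → z)) → ~y = 1/5 → 1/5 = 1
x → y = 4/5 → 4/5 = 1
y ∨ y = 4/5 ∨ 4/5 = 4/5
z ↔ (y ∨ y) = 1/5 ↔ 4/5 = 2/5
(x → y) → (z ↔ (y ∨ y)) = 1 → 2/5 = 2/5
z → z = 1/5 → 1/5 = 1
~(z → z) = ~1 = 0
((x → y) → (z ↔ (y ∨ y))) → ~(z → z) = 2/5 → 0 = 3/5
((z ↔ (z → z)) → ~y) → (((x → y) → (z ↔ (y ∨ y))) → ~(z → z)) = 1 → 3/5 = 3/5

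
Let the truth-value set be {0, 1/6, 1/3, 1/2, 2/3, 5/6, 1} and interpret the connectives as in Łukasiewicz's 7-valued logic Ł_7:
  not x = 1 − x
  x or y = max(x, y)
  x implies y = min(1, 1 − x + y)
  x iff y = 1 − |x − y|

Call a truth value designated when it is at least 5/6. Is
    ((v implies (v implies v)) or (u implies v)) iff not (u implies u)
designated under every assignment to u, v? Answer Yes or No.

Counterexample: take u = 0, v = 0.
v implies v = 0 implies 0 = 1
v implies (v implies v) = 0 implies 1 = 1
u implies v = 0 implies 0 = 1
(v implies (v implies v)) or (u implies v) = 1 or 1 = 1
u implies u = 0 implies 0 = 1
not (u implies u) = not 1 = 0
((v implies (v implies v)) or (u implies v)) iff not (u implies u) = 1 iff 0 = 0
This gives 0, which is below 5/6.

No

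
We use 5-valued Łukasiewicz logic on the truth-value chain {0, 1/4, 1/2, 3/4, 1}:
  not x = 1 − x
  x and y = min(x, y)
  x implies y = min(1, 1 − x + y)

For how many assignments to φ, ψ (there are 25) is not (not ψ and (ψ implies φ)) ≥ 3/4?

10

value 1: 5 assignments (counts)
value 3/4: 5 assignments (counts)
value 1/2: 5 assignments
value 1/4: 5 assignments
value 0: 5 assignments
So 10 of the 25 assignments meet the threshold.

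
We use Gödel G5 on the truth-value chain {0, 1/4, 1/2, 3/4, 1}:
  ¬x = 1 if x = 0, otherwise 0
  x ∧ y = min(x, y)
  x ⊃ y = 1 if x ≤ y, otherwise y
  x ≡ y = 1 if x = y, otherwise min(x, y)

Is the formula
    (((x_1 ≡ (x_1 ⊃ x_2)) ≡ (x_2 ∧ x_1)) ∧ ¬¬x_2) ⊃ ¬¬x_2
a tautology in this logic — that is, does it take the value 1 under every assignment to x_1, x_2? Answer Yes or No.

At x_1 = 1/2, x_2 = 1/2, for instance:
x_1 ⊃ x_2 = 1/2 ⊃ 1/2 = 1
x_1 ≡ (x_1 ⊃ x_2) = 1/2 ≡ 1 = 1/2
x_2 ∧ x_1 = 1/2 ∧ 1/2 = 1/2
(x_1 ≡ (x_1 ⊃ x_2)) ≡ (x_2 ∧ x_1) = 1/2 ≡ 1/2 = 1
¬x_2 = ¬1/2 = 0
¬¬x_2 = ¬0 = 1
((x_1 ≡ (x_1 ⊃ x_2)) ≡ (x_2 ∧ x_1)) ∧ ¬¬x_2 = 1 ∧ 1 = 1
(((x_1 ≡ (x_1 ⊃ x_2)) ≡ (x_2 ∧ x_1)) ∧ ¬¬x_2) ⊃ ¬¬x_2 = 1 ⊃ 1 = 1
and checking the remaining 24 assignments likewise gives ≥ 1 in every case.

Yes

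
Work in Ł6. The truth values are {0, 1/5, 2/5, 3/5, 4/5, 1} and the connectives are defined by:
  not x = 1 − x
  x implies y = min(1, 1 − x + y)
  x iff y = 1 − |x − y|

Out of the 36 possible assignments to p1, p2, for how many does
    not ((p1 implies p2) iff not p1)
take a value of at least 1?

1

value 1: 1 assignment (counts)
value 4/5: 3 assignments
value 3/5: 5 assignments
value 2/5: 7 assignments
value 1/5: 9 assignments
value 0: 11 assignments
So 1 of the 36 assignments meets the threshold.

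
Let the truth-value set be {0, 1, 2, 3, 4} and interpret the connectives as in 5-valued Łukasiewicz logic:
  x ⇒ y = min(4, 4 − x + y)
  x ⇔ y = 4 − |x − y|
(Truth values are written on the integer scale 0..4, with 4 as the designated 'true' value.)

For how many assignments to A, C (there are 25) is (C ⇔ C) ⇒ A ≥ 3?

value 4: 5 assignments (counts)
value 3: 5 assignments (counts)
value 2: 5 assignments
value 1: 5 assignments
value 0: 5 assignments
So 10 of the 25 assignments meet the threshold.

10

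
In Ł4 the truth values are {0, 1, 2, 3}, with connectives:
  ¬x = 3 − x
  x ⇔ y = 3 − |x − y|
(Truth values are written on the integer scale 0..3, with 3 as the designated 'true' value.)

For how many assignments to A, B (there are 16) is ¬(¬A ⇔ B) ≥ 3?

2

A = 0, B = 0 ↦ 3  ≥
A = 0, B = 1 ↦ 2  <
A = 0, B = 2 ↦ 1  <
A = 0, B = 3 ↦ 0  <
A = 1, B = 0 ↦ 2  <
A = 1, B = 1 ↦ 1  <
A = 1, B = 2 ↦ 0  <
A = 1, B = 3 ↦ 1  <
A = 2, B = 0 ↦ 1  <
A = 2, B = 1 ↦ 0  <
A = 2, B = 2 ↦ 1  <
A = 2, B = 3 ↦ 2  <
A = 3, B = 0 ↦ 0  <
A = 3, B = 1 ↦ 1  <
A = 3, B = 2 ↦ 2  <
A = 3, B = 3 ↦ 3  ≥
So 2 of the 16 assignments meet the threshold.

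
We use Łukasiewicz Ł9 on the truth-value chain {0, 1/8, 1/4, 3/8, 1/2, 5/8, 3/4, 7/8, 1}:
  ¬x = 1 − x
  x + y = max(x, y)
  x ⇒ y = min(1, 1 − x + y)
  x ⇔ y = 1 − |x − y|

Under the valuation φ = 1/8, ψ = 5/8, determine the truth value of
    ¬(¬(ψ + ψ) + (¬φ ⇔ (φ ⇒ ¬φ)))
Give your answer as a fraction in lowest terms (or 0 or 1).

ψ + ψ = 5/8 + 5/8 = 5/8
¬(ψ + ψ) = ¬5/8 = 3/8
¬φ = ¬1/8 = 7/8
¬φ = ¬1/8 = 7/8
φ ⇒ ¬φ = 1/8 ⇒ 7/8 = 1
¬φ ⇔ (φ ⇒ ¬φ) = 7/8 ⇔ 1 = 7/8
¬(ψ + ψ) + (¬φ ⇔ (φ ⇒ ¬φ)) = 3/8 + 7/8 = 7/8
¬(¬(ψ + ψ) + (¬φ ⇔ (φ ⇒ ¬φ))) = ¬7/8 = 1/8

1/8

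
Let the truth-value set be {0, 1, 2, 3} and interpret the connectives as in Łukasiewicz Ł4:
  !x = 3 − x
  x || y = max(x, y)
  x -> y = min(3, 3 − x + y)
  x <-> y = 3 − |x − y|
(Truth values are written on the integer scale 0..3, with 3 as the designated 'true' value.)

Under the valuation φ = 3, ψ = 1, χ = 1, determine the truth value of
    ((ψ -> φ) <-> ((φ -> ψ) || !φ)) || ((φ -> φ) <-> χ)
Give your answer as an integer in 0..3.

1

ψ -> φ = 1 -> 3 = 3
φ -> ψ = 3 -> 1 = 1
!φ = !3 = 0
(φ -> ψ) || !φ = 1 || 0 = 1
(ψ -> φ) <-> ((φ -> ψ) || !φ) = 3 <-> 1 = 1
φ -> φ = 3 -> 3 = 3
(φ -> φ) <-> χ = 3 <-> 1 = 1
((ψ -> φ) <-> ((φ -> ψ) || !φ)) || ((φ -> φ) <-> χ) = 1 || 1 = 1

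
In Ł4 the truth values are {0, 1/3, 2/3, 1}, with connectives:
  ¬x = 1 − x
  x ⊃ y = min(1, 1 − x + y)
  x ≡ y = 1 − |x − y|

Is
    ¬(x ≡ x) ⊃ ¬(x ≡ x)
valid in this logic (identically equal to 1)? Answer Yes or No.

x = 0 ↦ 1
x = 1/3 ↦ 1
x = 2/3 ↦ 1
x = 1 ↦ 1
Every assignment gives a value ≥ 1.

Yes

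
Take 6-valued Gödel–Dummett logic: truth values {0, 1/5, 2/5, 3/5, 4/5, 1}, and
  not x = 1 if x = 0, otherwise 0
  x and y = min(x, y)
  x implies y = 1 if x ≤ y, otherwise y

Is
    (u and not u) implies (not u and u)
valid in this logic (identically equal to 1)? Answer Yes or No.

Yes

u = 0 ↦ 1
u = 1/5 ↦ 1
u = 2/5 ↦ 1
u = 3/5 ↦ 1
u = 4/5 ↦ 1
u = 1 ↦ 1
Every assignment gives a value ≥ 1.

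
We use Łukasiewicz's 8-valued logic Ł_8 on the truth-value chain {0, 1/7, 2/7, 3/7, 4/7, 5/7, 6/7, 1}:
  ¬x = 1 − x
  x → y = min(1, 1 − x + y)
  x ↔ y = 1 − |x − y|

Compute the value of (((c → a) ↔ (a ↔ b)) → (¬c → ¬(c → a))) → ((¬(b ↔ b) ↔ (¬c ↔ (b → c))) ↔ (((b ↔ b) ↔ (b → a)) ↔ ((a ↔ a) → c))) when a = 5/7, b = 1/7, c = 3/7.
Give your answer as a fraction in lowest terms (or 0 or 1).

1

c → a = 3/7 → 5/7 = 1
a ↔ b = 5/7 ↔ 1/7 = 3/7
(c → a) ↔ (a ↔ b) = 1 ↔ 3/7 = 3/7
¬c = ¬3/7 = 4/7
c → a = 3/7 → 5/7 = 1
¬(c → a) = ¬1 = 0
¬c → ¬(c → a) = 4/7 → 0 = 3/7
((c → a) ↔ (a ↔ b)) → (¬c → ¬(c → a)) = 3/7 → 3/7 = 1
b ↔ b = 1/7 ↔ 1/7 = 1
¬(b ↔ b) = ¬1 = 0
¬c = ¬3/7 = 4/7
b → c = 1/7 → 3/7 = 1
¬c ↔ (b → c) = 4/7 ↔ 1 = 4/7
¬(b ↔ b) ↔ (¬c ↔ (b → c)) = 0 ↔ 4/7 = 3/7
b ↔ b = 1/7 ↔ 1/7 = 1
b → a = 1/7 → 5/7 = 1
(b ↔ b) ↔ (b → a) = 1 ↔ 1 = 1
a ↔ a = 5/7 ↔ 5/7 = 1
(a ↔ a) → c = 1 → 3/7 = 3/7
((b ↔ b) ↔ (b → a)) ↔ ((a ↔ a) → c) = 1 ↔ 3/7 = 3/7
(¬(b ↔ b) ↔ (¬c ↔ (b → c))) ↔ (((b ↔ b) ↔ (b → a)) ↔ ((a ↔ a) → c)) = 3/7 ↔ 3/7 = 1
(((c → a) ↔ (a ↔ b)) → (¬c → ¬(c → a))) → ((¬(b ↔ b) ↔ (¬c ↔ (b → c))) ↔ (((b ↔ b) ↔ (b → a)) ↔ ((a ↔ a) → c))) = 1 → 1 = 1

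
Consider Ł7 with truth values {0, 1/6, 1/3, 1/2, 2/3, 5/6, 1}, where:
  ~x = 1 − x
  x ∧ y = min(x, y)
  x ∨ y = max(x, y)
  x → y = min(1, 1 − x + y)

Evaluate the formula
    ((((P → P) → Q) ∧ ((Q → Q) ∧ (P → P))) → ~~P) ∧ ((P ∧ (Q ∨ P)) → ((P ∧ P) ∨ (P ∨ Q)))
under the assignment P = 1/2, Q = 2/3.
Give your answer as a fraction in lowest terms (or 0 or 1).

P → P = 1/2 → 1/2 = 1
(P → P) → Q = 1 → 2/3 = 2/3
Q → Q = 2/3 → 2/3 = 1
P → P = 1/2 → 1/2 = 1
(Q → Q) ∧ (P → P) = 1 ∧ 1 = 1
((P → P) → Q) ∧ ((Q → Q) ∧ (P → P)) = 2/3 ∧ 1 = 2/3
~P = ~1/2 = 1/2
~~P = ~1/2 = 1/2
(((P → P) → Q) ∧ ((Q → Q) ∧ (P → P))) → ~~P = 2/3 → 1/2 = 5/6
Q ∨ P = 2/3 ∨ 1/2 = 2/3
P ∧ (Q ∨ P) = 1/2 ∧ 2/3 = 1/2
P ∧ P = 1/2 ∧ 1/2 = 1/2
P ∨ Q = 1/2 ∨ 2/3 = 2/3
(P ∧ P) ∨ (P ∨ Q) = 1/2 ∨ 2/3 = 2/3
(P ∧ (Q ∨ P)) → ((P ∧ P) ∨ (P ∨ Q)) = 1/2 → 2/3 = 1
((((P → P) → Q) ∧ ((Q → Q) ∧ (P → P))) → ~~P) ∧ ((P ∧ (Q ∨ P)) → ((P ∧ P) ∨ (P ∨ Q))) = 5/6 ∧ 1 = 5/6

5/6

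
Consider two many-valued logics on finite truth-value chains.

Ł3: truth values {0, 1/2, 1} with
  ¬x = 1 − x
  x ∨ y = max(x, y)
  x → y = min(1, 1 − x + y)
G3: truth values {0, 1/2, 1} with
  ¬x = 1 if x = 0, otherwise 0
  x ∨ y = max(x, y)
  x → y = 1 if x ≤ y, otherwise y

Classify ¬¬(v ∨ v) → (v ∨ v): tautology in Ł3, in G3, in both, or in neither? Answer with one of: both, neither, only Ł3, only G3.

In Ł3: every assignment gives 1 — tautology.
In G3: at v = 1/2 the value is 1/2 — not a tautology.

only Ł3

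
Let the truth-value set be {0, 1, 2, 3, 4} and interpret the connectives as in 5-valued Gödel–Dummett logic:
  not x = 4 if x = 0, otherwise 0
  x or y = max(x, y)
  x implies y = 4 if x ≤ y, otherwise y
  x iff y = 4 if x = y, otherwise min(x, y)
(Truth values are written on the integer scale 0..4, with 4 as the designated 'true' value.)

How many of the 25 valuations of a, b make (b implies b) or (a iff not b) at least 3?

25

value 4: 25 assignments (counts)
So 25 of the 25 assignments meet the threshold.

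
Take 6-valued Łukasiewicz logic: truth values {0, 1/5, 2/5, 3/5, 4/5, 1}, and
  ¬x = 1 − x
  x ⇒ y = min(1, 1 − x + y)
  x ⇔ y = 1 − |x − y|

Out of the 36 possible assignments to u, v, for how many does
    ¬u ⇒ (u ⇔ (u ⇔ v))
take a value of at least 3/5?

32

value 1: 26 assignments (counts)
value 4/5: 3 assignments (counts)
value 3/5: 3 assignments (counts)
value 2/5: 2 assignments
value 1/5: 1 assignment
value 0: 1 assignment
So 32 of the 36 assignments meet the threshold.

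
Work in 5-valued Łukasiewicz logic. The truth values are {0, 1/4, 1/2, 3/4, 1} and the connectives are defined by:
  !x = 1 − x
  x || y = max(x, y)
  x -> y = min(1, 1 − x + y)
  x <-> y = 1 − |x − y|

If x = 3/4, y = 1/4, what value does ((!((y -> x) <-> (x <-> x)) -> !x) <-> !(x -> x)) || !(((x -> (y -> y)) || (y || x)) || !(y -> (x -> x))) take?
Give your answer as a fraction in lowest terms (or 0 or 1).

0

y -> x = 1/4 -> 3/4 = 1
x <-> x = 3/4 <-> 3/4 = 1
(y -> x) <-> (x <-> x) = 1 <-> 1 = 1
!((y -> x) <-> (x <-> x)) = !1 = 0
!x = !3/4 = 1/4
!((y -> x) <-> (x <-> x)) -> !x = 0 -> 1/4 = 1
x -> x = 3/4 -> 3/4 = 1
!(x -> x) = !1 = 0
(!((y -> x) <-> (x <-> x)) -> !x) <-> !(x -> x) = 1 <-> 0 = 0
y -> y = 1/4 -> 1/4 = 1
x -> (y -> y) = 3/4 -> 1 = 1
y || x = 1/4 || 3/4 = 3/4
(x -> (y -> y)) || (y || x) = 1 || 3/4 = 1
x -> x = 3/4 -> 3/4 = 1
y -> (x -> x) = 1/4 -> 1 = 1
!(y -> (x -> x)) = !1 = 0
((x -> (y -> y)) || (y || x)) || !(y -> (x -> x)) = 1 || 0 = 1
!(((x -> (y -> y)) || (y || x)) || !(y -> (x -> x))) = !1 = 0
((!((y -> x) <-> (x <-> x)) -> !x) <-> !(x -> x)) || !(((x -> (y -> y)) || (y || x)) || !(y -> (x -> x))) = 0 || 0 = 0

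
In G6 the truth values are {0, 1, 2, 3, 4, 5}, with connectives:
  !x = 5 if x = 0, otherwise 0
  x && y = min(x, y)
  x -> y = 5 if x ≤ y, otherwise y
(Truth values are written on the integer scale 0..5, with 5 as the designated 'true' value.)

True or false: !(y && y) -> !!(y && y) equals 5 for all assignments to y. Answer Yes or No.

Counterexample: take y = 0.
y && y = 0 && 0 = 0
!(y && y) = !0 = 5
y && y = 0 && 0 = 0
!(y && y) = !0 = 5
!!(y && y) = !5 = 0
!(y && y) -> !!(y && y) = 5 -> 0 = 0
This gives 0 ≠ 5.

No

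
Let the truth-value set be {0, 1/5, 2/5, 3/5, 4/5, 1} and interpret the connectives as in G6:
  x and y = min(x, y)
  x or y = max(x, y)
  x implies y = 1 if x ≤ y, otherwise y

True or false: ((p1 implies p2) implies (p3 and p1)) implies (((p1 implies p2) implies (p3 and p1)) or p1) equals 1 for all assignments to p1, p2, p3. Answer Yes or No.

At p1 = 1/5, p2 = 2/5, p3 = 4/5, for instance:
p1 implies p2 = 1/5 implies 2/5 = 1
p3 and p1 = 4/5 and 1/5 = 1/5
(p1 implies p2) implies (p3 and p1) = 1 implies 1/5 = 1/5
((p1 implies p2) implies (p3 and p1)) or p1 = 1/5 or 1/5 = 1/5
((p1 implies p2) implies (p3 and p1)) implies (((p1 implies p2) implies (p3 and p1)) or p1) = 1/5 implies 1/5 = 1
and checking the remaining 215 assignments likewise gives ≥ 1 in every case.

Yes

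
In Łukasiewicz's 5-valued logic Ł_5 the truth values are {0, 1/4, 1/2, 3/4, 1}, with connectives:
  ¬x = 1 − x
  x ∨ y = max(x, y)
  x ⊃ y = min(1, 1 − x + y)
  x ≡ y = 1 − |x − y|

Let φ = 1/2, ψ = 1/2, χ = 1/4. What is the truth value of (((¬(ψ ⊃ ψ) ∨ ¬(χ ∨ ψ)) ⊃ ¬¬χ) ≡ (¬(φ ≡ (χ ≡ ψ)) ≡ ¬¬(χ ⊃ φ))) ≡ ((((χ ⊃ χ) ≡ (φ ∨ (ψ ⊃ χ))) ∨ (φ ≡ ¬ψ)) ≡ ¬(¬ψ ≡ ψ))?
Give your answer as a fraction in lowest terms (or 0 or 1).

1/2

ψ ⊃ ψ = 1/2 ⊃ 1/2 = 1
¬(ψ ⊃ ψ) = ¬1 = 0
χ ∨ ψ = 1/4 ∨ 1/2 = 1/2
¬(χ ∨ ψ) = ¬1/2 = 1/2
¬(ψ ⊃ ψ) ∨ ¬(χ ∨ ψ) = 0 ∨ 1/2 = 1/2
¬χ = ¬1/4 = 3/4
¬¬χ = ¬3/4 = 1/4
(¬(ψ ⊃ ψ) ∨ ¬(χ ∨ ψ)) ⊃ ¬¬χ = 1/2 ⊃ 1/4 = 3/4
χ ≡ ψ = 1/4 ≡ 1/2 = 3/4
φ ≡ (χ ≡ ψ) = 1/2 ≡ 3/4 = 3/4
¬(φ ≡ (χ ≡ ψ)) = ¬3/4 = 1/4
χ ⊃ φ = 1/4 ⊃ 1/2 = 1
¬(χ ⊃ φ) = ¬1 = 0
¬¬(χ ⊃ φ) = ¬0 = 1
¬(φ ≡ (χ ≡ ψ)) ≡ ¬¬(χ ⊃ φ) = 1/4 ≡ 1 = 1/4
((¬(ψ ⊃ ψ) ∨ ¬(χ ∨ ψ)) ⊃ ¬¬χ) ≡ (¬(φ ≡ (χ ≡ ψ)) ≡ ¬¬(χ ⊃ φ)) = 3/4 ≡ 1/4 = 1/2
χ ⊃ χ = 1/4 ⊃ 1/4 = 1
ψ ⊃ χ = 1/2 ⊃ 1/4 = 3/4
φ ∨ (ψ ⊃ χ) = 1/2 ∨ 3/4 = 3/4
(χ ⊃ χ) ≡ (φ ∨ (ψ ⊃ χ)) = 1 ≡ 3/4 = 3/4
¬ψ = ¬1/2 = 1/2
φ ≡ ¬ψ = 1/2 ≡ 1/2 = 1
((χ ⊃ χ) ≡ (φ ∨ (ψ ⊃ χ))) ∨ (φ ≡ ¬ψ) = 3/4 ∨ 1 = 1
¬ψ = ¬1/2 = 1/2
¬ψ ≡ ψ = 1/2 ≡ 1/2 = 1
¬(¬ψ ≡ ψ) = ¬1 = 0
(((χ ⊃ χ) ≡ (φ ∨ (ψ ⊃ χ))) ∨ (φ ≡ ¬ψ)) ≡ ¬(¬ψ ≡ ψ) = 1 ≡ 0 = 0
(((¬(ψ ⊃ ψ) ∨ ¬(χ ∨ ψ)) ⊃ ¬¬χ) ≡ (¬(φ ≡ (χ ≡ ψ)) ≡ ¬¬(χ ⊃ φ))) ≡ ((((χ ⊃ χ) ≡ (φ ∨ (ψ ⊃ χ))) ∨ (φ ≡ ¬ψ)) ≡ ¬(¬ψ ≡ ψ)) = 1/2 ≡ 0 = 1/2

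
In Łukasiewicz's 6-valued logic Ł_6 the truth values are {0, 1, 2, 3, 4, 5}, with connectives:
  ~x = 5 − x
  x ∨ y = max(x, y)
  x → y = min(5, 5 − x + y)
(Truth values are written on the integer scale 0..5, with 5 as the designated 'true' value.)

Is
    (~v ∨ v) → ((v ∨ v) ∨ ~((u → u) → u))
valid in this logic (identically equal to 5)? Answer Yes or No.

Counterexample: take u = 1, v = 0.
~v = ~0 = 5
~v ∨ v = 5 ∨ 0 = 5
v ∨ v = 0 ∨ 0 = 0
u → u = 1 → 1 = 5
(u → u) → u = 5 → 1 = 1
~((u → u) → u) = ~1 = 4
(v ∨ v) ∨ ~((u → u) → u) = 0 ∨ 4 = 4
(~v ∨ v) → ((v ∨ v) ∨ ~((u → u) → u)) = 5 → 4 = 4
This gives 4 ≠ 5.

No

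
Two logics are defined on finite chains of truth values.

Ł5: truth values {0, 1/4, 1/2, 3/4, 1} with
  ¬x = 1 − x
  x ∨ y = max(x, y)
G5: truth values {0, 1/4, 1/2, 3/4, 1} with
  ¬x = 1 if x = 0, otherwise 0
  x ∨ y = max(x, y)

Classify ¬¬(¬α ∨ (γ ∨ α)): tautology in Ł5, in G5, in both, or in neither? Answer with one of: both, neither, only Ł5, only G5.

only G5

In Ł5: at α = 1/4, γ = 0 the value is 3/4 — not a tautology.
In G5: every assignment gives 1 — tautology.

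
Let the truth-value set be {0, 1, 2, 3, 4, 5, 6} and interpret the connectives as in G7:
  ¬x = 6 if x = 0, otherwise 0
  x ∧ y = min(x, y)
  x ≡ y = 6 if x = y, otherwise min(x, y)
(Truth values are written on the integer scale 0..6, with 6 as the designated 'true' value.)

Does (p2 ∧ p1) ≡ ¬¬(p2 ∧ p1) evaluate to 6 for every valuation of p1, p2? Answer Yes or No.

No

Counterexample: take p1 = 1, p2 = 1.
p2 ∧ p1 = 1 ∧ 1 = 1
¬(p2 ∧ p1) = ¬1 = 0
¬¬(p2 ∧ p1) = ¬0 = 6
(p2 ∧ p1) ≡ ¬¬(p2 ∧ p1) = 1 ≡ 6 = 1
This gives 1 ≠ 6.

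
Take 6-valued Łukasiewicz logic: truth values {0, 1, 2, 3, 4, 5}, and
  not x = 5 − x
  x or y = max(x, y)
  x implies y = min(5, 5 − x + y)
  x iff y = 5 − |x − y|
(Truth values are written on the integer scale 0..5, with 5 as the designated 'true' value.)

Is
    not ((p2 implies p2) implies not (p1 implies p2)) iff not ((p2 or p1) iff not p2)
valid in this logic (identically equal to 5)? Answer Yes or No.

No

Counterexample: take p1 = 0, p2 = 1.
p2 implies p2 = 1 implies 1 = 5
p1 implies p2 = 0 implies 1 = 5
not (p1 implies p2) = not 5 = 0
(p2 implies p2) implies not (p1 implies p2) = 5 implies 0 = 0
not ((p2 implies p2) implies not (p1 implies p2)) = not 0 = 5
p2 or p1 = 1 or 0 = 1
not p2 = not 1 = 4
(p2 or p1) iff not p2 = 1 iff 4 = 2
not ((p2 or p1) iff not p2) = not 2 = 3
not ((p2 implies p2) implies not (p1 implies p2)) iff not ((p2 or p1) iff not p2) = 5 iff 3 = 3
This gives 3 ≠ 5.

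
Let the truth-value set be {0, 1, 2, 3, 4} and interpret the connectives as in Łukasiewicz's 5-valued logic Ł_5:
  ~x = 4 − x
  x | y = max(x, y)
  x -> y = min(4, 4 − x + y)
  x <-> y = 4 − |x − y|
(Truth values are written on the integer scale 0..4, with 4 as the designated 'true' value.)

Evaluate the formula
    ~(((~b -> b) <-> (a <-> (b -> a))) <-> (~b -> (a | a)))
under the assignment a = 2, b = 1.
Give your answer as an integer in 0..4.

~b = ~1 = 3
~b -> b = 3 -> 1 = 2
b -> a = 1 -> 2 = 4
a <-> (b -> a) = 2 <-> 4 = 2
(~b -> b) <-> (a <-> (b -> a)) = 2 <-> 2 = 4
~b = ~1 = 3
a | a = 2 | 2 = 2
~b -> (a | a) = 3 -> 2 = 3
((~b -> b) <-> (a <-> (b -> a))) <-> (~b -> (a | a)) = 4 <-> 3 = 3
~(((~b -> b) <-> (a <-> (b -> a))) <-> (~b -> (a | a))) = ~3 = 1

1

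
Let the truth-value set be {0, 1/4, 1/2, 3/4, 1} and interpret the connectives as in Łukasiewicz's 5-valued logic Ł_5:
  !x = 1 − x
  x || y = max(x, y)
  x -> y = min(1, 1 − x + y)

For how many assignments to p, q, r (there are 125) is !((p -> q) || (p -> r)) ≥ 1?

1

value 1: 1 assignment (counts)
value 3/4: 4 assignments
value 1/2: 9 assignments
value 1/4: 16 assignments
value 0: 95 assignments
So 1 of the 125 assignments meets the threshold.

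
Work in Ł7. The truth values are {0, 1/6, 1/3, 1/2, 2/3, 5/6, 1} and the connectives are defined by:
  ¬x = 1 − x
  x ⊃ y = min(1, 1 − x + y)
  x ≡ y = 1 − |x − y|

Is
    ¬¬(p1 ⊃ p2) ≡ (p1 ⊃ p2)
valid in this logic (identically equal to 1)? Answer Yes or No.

At p1 = 1, p2 = 5/6, for instance:
p1 ⊃ p2 = 1 ⊃ 5/6 = 5/6
¬(p1 ⊃ p2) = ¬5/6 = 1/6
¬¬(p1 ⊃ p2) = ¬1/6 = 5/6
¬¬(p1 ⊃ p2) ≡ (p1 ⊃ p2) = 5/6 ≡ 5/6 = 1
and checking the remaining 48 assignments likewise gives ≥ 1 in every case.

Yes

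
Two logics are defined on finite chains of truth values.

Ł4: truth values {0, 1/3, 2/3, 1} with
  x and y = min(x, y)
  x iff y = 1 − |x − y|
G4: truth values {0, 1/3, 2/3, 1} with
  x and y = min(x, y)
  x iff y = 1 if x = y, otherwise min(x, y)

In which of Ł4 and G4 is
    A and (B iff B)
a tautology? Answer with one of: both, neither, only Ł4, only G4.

In Ł4: at A = 0, B = 0 the value is 0 — not a tautology.
In G4: at A = 0, B = 0 the value is 0 — not a tautology.

neither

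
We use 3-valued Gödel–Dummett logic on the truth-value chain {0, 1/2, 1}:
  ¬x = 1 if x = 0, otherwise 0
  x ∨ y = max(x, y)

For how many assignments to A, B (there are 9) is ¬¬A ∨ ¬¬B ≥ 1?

8

A = 0, B = 0 ↦ 0  <
A = 0, B = 1/2 ↦ 1  ≥
A = 0, B = 1 ↦ 1  ≥
A = 1/2, B = 0 ↦ 1  ≥
A = 1/2, B = 1/2 ↦ 1  ≥
A = 1/2, B = 1 ↦ 1  ≥
A = 1, B = 0 ↦ 1  ≥
A = 1, B = 1/2 ↦ 1  ≥
A = 1, B = 1 ↦ 1  ≥
So 8 of the 9 assignments meet the threshold.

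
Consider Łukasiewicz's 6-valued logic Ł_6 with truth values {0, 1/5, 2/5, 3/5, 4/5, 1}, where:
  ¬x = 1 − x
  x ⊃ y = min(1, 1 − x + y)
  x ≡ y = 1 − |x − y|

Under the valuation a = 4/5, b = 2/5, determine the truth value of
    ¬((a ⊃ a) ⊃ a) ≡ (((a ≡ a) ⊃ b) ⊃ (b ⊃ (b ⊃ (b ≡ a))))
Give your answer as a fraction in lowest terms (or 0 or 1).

1/5

a ⊃ a = 4/5 ⊃ 4/5 = 1
(a ⊃ a) ⊃ a = 1 ⊃ 4/5 = 4/5
¬((a ⊃ a) ⊃ a) = ¬4/5 = 1/5
a ≡ a = 4/5 ≡ 4/5 = 1
(a ≡ a) ⊃ b = 1 ⊃ 2/5 = 2/5
b ≡ a = 2/5 ≡ 4/5 = 3/5
b ⊃ (b ≡ a) = 2/5 ⊃ 3/5 = 1
b ⊃ (b ⊃ (b ≡ a)) = 2/5 ⊃ 1 = 1
((a ≡ a) ⊃ b) ⊃ (b ⊃ (b ⊃ (b ≡ a))) = 2/5 ⊃ 1 = 1
¬((a ⊃ a) ⊃ a) ≡ (((a ≡ a) ⊃ b) ⊃ (b ⊃ (b ⊃ (b ≡ a)))) = 1/5 ≡ 1 = 1/5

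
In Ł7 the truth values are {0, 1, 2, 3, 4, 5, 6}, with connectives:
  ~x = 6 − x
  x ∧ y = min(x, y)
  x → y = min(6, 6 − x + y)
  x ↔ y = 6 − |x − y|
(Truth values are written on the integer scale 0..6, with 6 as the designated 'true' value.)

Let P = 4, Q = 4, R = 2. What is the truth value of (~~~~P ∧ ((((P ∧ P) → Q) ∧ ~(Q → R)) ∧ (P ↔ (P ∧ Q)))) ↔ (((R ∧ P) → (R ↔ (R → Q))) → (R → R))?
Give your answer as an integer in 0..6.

~P = ~4 = 2
~~P = ~2 = 4
~~~P = ~4 = 2
~~~~P = ~2 = 4
P ∧ P = 4 ∧ 4 = 4
(P ∧ P) → Q = 4 → 4 = 6
Q → R = 4 → 2 = 4
~(Q → R) = ~4 = 2
((P ∧ P) → Q) ∧ ~(Q → R) = 6 ∧ 2 = 2
P ∧ Q = 4 ∧ 4 = 4
P ↔ (P ∧ Q) = 4 ↔ 4 = 6
(((P ∧ P) → Q) ∧ ~(Q → R)) ∧ (P ↔ (P ∧ Q)) = 2 ∧ 6 = 2
~~~~P ∧ ((((P ∧ P) → Q) ∧ ~(Q → R)) ∧ (P ↔ (P ∧ Q))) = 4 ∧ 2 = 2
R ∧ P = 2 ∧ 4 = 2
R → Q = 2 → 4 = 6
R ↔ (R → Q) = 2 ↔ 6 = 2
(R ∧ P) → (R ↔ (R → Q)) = 2 → 2 = 6
R → R = 2 → 2 = 6
((R ∧ P) → (R ↔ (R → Q))) → (R → R) = 6 → 6 = 6
(~~~~P ∧ ((((P ∧ P) → Q) ∧ ~(Q → R)) ∧ (P ↔ (P ∧ Q)))) ↔ (((R ∧ P) → (R ↔ (R → Q))) → (R → R)) = 2 ↔ 6 = 2

2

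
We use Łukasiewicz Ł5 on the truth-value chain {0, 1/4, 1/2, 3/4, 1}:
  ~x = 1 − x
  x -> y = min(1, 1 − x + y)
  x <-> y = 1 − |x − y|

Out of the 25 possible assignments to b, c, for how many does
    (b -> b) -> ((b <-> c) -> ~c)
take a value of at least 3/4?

18

value 1: 13 assignments (counts)
value 3/4: 5 assignments (counts)
value 1/2: 4 assignments
value 1/4: 2 assignments
value 0: 1 assignment
So 18 of the 25 assignments meet the threshold.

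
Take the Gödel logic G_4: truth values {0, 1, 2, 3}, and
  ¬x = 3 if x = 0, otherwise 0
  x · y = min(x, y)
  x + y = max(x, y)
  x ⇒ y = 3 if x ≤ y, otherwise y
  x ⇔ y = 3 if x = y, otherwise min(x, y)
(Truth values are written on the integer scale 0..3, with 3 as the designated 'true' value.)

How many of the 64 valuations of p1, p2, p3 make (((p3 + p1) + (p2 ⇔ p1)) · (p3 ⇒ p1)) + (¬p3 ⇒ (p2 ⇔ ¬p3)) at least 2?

value 3: 58 assignments (counts)
value 2: 4 assignments (counts)
value 1: 2 assignments
So 62 of the 64 assignments meet the threshold.

62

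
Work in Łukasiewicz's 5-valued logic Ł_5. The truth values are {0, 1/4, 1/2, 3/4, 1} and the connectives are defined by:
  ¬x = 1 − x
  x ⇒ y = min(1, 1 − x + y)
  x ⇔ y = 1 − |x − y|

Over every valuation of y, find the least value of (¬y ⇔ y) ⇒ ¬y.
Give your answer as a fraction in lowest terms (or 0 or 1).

Take y = 1/2:
¬y = ¬1/2 = 1/2
¬y ⇔ y = 1/2 ⇔ 1/2 = 1
¬y = ¬1/2 = 1/2
(¬y ⇔ y) ⇒ ¬y = 1 ⇒ 1/2 = 1/2
No assignment yields a value below 1/2, so this is the minimum.

1/2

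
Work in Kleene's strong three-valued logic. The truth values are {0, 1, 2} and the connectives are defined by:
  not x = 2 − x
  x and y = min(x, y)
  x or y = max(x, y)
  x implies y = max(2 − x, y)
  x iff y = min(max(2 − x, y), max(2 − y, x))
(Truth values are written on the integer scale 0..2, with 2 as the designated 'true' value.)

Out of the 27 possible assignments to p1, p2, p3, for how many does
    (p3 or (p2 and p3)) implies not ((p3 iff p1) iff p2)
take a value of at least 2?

value 2: 11 assignments (counts)
value 1: 14 assignments
value 0: 2 assignments
So 11 of the 27 assignments meet the threshold.

11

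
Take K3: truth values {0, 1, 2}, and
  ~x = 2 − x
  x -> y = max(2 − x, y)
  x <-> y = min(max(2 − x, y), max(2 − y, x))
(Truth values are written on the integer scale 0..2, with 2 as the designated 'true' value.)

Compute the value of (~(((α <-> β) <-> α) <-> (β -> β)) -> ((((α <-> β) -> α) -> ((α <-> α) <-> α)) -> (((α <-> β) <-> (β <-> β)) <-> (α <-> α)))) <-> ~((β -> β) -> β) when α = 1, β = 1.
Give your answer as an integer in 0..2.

α <-> β = 1 <-> 1 = 1
(α <-> β) <-> α = 1 <-> 1 = 1
β -> β = 1 -> 1 = 1
((α <-> β) <-> α) <-> (β -> β) = 1 <-> 1 = 1
~(((α <-> β) <-> α) <-> (β -> β)) = ~1 = 1
α <-> β = 1 <-> 1 = 1
(α <-> β) -> α = 1 -> 1 = 1
α <-> α = 1 <-> 1 = 1
(α <-> α) <-> α = 1 <-> 1 = 1
((α <-> β) -> α) -> ((α <-> α) <-> α) = 1 -> 1 = 1
α <-> β = 1 <-> 1 = 1
β <-> β = 1 <-> 1 = 1
(α <-> β) <-> (β <-> β) = 1 <-> 1 = 1
α <-> α = 1 <-> 1 = 1
((α <-> β) <-> (β <-> β)) <-> (α <-> α) = 1 <-> 1 = 1
(((α <-> β) -> α) -> ((α <-> α) <-> α)) -> (((α <-> β) <-> (β <-> β)) <-> (α <-> α)) = 1 -> 1 = 1
~(((α <-> β) <-> α) <-> (β -> β)) -> ((((α <-> β) -> α) -> ((α <-> α) <-> α)) -> (((α <-> β) <-> (β <-> β)) <-> (α <-> α))) = 1 -> 1 = 1
β -> β = 1 -> 1 = 1
(β -> β) -> β = 1 -> 1 = 1
~((β -> β) -> β) = ~1 = 1
(~(((α <-> β) <-> α) <-> (β -> β)) -> ((((α <-> β) -> α) -> ((α <-> α) <-> α)) -> (((α <-> β) <-> (β <-> β)) <-> (α <-> α)))) <-> ~((β -> β) -> β) = 1 <-> 1 = 1

1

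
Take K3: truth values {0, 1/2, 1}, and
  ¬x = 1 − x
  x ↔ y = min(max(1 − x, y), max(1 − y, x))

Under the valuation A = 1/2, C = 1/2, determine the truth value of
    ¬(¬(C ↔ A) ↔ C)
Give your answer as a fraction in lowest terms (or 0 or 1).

1/2

C ↔ A = 1/2 ↔ 1/2 = 1/2
¬(C ↔ A) = ¬1/2 = 1/2
¬(C ↔ A) ↔ C = 1/2 ↔ 1/2 = 1/2
¬(¬(C ↔ A) ↔ C) = ¬1/2 = 1/2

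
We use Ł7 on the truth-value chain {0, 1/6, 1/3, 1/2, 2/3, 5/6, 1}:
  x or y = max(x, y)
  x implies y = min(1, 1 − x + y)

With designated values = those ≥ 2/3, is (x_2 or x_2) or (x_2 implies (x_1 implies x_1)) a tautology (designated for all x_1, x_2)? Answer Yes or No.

At x_1 = 1/3, x_2 = 5/6, for instance:
x_2 or x_2 = 5/6 or 5/6 = 5/6
x_1 implies x_1 = 1/3 implies 1/3 = 1
x_2 implies (x_1 implies x_1) = 5/6 implies 1 = 1
(x_2 or x_2) or (x_2 implies (x_1 implies x_1)) = 5/6 or 1 = 1
and checking the remaining 48 assignments likewise gives ≥ 2/3 in every case.

Yes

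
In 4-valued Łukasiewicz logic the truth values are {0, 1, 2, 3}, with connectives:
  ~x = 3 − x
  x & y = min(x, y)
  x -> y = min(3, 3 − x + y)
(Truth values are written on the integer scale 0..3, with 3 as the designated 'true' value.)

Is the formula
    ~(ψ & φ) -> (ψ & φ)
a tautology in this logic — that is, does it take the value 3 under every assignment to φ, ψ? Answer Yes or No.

No

Counterexample: take φ = 0, ψ = 0.
ψ & φ = 0 & 0 = 0
~(ψ & φ) = ~0 = 3
ψ & φ = 0 & 0 = 0
~(ψ & φ) -> (ψ & φ) = 3 -> 0 = 0
This gives 0 ≠ 3.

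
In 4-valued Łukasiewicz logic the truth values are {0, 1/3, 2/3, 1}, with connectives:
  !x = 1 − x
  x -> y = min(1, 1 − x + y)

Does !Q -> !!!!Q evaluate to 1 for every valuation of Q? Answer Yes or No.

Counterexample: take Q = 0.
!Q = !0 = 1
!Q = !0 = 1
!!Q = !1 = 0
!!!Q = !0 = 1
!!!!Q = !1 = 0
!Q -> !!!!Q = 1 -> 0 = 0
This gives 0 ≠ 1.

No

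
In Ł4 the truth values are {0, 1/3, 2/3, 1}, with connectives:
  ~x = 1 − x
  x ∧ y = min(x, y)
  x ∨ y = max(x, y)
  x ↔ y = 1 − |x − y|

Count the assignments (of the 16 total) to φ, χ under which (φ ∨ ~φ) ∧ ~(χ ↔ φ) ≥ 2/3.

6

φ = 0, χ = 0 ↦ 0  <
φ = 0, χ = 1/3 ↦ 1/3  <
φ = 0, χ = 2/3 ↦ 2/3  ≥
φ = 0, χ = 1 ↦ 1  ≥
φ = 1/3, χ = 0 ↦ 1/3  <
φ = 1/3, χ = 1/3 ↦ 0  <
φ = 1/3, χ = 2/3 ↦ 1/3  <
φ = 1/3, χ = 1 ↦ 2/3  ≥
φ = 2/3, χ = 0 ↦ 2/3  ≥
φ = 2/3, χ = 1/3 ↦ 1/3  <
φ = 2/3, χ = 2/3 ↦ 0  <
φ = 2/3, χ = 1 ↦ 1/3  <
φ = 1, χ = 0 ↦ 1  ≥
φ = 1, χ = 1/3 ↦ 2/3  ≥
φ = 1, χ = 2/3 ↦ 1/3  <
φ = 1, χ = 1 ↦ 0  <
So 6 of the 16 assignments meet the threshold.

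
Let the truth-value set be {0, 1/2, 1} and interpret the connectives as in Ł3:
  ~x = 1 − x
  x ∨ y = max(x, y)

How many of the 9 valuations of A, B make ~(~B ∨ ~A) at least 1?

1

A = 0, B = 0 ↦ 0  <
A = 0, B = 1/2 ↦ 0  <
A = 0, B = 1 ↦ 0  <
A = 1/2, B = 0 ↦ 0  <
A = 1/2, B = 1/2 ↦ 1/2  <
A = 1/2, B = 1 ↦ 1/2  <
A = 1, B = 0 ↦ 0  <
A = 1, B = 1/2 ↦ 1/2  <
A = 1, B = 1 ↦ 1  ≥
So 1 of the 9 assignments meets the threshold.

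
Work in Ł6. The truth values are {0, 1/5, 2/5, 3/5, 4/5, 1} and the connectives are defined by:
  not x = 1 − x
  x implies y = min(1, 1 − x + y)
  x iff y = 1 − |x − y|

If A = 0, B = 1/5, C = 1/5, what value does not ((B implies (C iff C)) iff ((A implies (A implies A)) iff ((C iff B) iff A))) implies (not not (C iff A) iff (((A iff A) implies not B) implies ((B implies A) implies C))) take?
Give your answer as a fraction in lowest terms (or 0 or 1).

C iff C = 1/5 iff 1/5 = 1
B implies (C iff C) = 1/5 implies 1 = 1
A implies A = 0 implies 0 = 1
A implies (A implies A) = 0 implies 1 = 1
C iff B = 1/5 iff 1/5 = 1
(C iff B) iff A = 1 iff 0 = 0
(A implies (A implies A)) iff ((C iff B) iff A) = 1 iff 0 = 0
(B implies (C iff C)) iff ((A implies (A implies A)) iff ((C iff B) iff A)) = 1 iff 0 = 0
not ((B implies (C iff C)) iff ((A implies (A implies A)) iff ((C iff B) iff A))) = not 0 = 1
C iff A = 1/5 iff 0 = 4/5
not (C iff A) = not 4/5 = 1/5
not not (C iff A) = not 1/5 = 4/5
A iff A = 0 iff 0 = 1
not B = not 1/5 = 4/5
(A iff A) implies not B = 1 implies 4/5 = 4/5
B implies A = 1/5 implies 0 = 4/5
(B implies A) implies C = 4/5 implies 1/5 = 2/5
((A iff A) implies not B) implies ((B implies A) implies C) = 4/5 implies 2/5 = 3/5
not not (C iff A) iff (((A iff A) implies not B) implies ((B implies A) implies C)) = 4/5 iff 3/5 = 4/5
not ((B implies (C iff C)) iff ((A implies (A implies A)) iff ((C iff B) iff A))) implies (not not (C iff A) iff (((A iff A) implies not B) implies ((B implies A) implies C))) = 1 implies 4/5 = 4/5

4/5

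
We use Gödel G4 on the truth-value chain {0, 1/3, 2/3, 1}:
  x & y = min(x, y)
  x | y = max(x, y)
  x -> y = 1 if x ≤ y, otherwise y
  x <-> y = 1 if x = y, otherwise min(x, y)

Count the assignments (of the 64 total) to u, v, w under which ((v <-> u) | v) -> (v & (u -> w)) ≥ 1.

value 1: 41 assignments (counts)
value 2/3: 3 assignments
value 1/3: 7 assignments
value 0: 13 assignments
So 41 of the 64 assignments meet the threshold.

41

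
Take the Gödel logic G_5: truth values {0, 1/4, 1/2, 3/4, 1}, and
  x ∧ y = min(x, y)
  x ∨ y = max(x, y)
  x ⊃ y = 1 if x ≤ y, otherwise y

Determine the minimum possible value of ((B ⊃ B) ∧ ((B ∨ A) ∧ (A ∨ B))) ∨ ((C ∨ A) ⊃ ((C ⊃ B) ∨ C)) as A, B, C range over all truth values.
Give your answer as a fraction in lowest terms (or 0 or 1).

Take A = 1/2, B = 0, C = 1/4:
B ⊃ B = 0 ⊃ 0 = 1
B ∨ A = 0 ∨ 1/2 = 1/2
A ∨ B = 1/2 ∨ 0 = 1/2
(B ∨ A) ∧ (A ∨ B) = 1/2 ∧ 1/2 = 1/2
(B ⊃ B) ∧ ((B ∨ A) ∧ (A ∨ B)) = 1 ∧ 1/2 = 1/2
C ∨ A = 1/4 ∨ 1/2 = 1/2
C ⊃ B = 1/4 ⊃ 0 = 0
(C ⊃ B) ∨ C = 0 ∨ 1/4 = 1/4
(C ∨ A) ⊃ ((C ⊃ B) ∨ C) = 1/2 ⊃ 1/4 = 1/4
((B ⊃ B) ∧ ((B ∨ A) ∧ (A ∨ B))) ∨ ((C ∨ A) ⊃ ((C ⊃ B) ∨ C)) = 1/2 ∨ 1/4 = 1/2
No assignment yields a value below 1/2, so this is the minimum.

1/2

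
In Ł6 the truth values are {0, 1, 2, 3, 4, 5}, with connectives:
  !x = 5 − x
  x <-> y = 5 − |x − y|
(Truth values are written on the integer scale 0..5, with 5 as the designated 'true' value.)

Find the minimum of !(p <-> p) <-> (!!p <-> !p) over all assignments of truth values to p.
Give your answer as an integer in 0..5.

1

Take p = 2:
p <-> p = 2 <-> 2 = 5
!(p <-> p) = !5 = 0
!p = !2 = 3
!!p = !3 = 2
!p = !2 = 3
!!p <-> !p = 2 <-> 3 = 4
!(p <-> p) <-> (!!p <-> !p) = 0 <-> 4 = 1
No assignment yields a value below 1, so this is the minimum.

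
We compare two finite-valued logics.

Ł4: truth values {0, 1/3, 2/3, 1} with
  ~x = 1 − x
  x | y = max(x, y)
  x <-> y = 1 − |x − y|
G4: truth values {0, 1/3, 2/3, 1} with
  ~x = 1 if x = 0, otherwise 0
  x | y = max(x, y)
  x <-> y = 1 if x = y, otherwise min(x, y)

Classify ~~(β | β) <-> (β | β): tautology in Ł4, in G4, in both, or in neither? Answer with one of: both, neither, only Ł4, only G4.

only Ł4

In Ł4: every assignment gives 1 — tautology.
In G4: at β = 1/3 the value is 1/3 — not a tautology.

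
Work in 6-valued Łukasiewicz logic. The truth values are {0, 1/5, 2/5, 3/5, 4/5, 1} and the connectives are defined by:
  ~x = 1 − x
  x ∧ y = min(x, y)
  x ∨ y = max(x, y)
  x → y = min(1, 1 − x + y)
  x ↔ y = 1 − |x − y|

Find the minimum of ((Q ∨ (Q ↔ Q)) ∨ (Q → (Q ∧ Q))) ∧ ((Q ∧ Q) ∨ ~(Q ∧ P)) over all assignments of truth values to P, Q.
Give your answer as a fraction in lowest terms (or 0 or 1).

Take P = 2/5, Q = 2/5:
Q ↔ Q = 2/5 ↔ 2/5 = 1
Q ∨ (Q ↔ Q) = 2/5 ∨ 1 = 1
Q ∧ Q = 2/5 ∧ 2/5 = 2/5
Q → (Q ∧ Q) = 2/5 → 2/5 = 1
(Q ∨ (Q ↔ Q)) ∨ (Q → (Q ∧ Q)) = 1 ∨ 1 = 1
Q ∧ Q = 2/5 ∧ 2/5 = 2/5
Q ∧ P = 2/5 ∧ 2/5 = 2/5
~(Q ∧ P) = ~2/5 = 3/5
(Q ∧ Q) ∨ ~(Q ∧ P) = 2/5 ∨ 3/5 = 3/5
((Q ∨ (Q ↔ Q)) ∨ (Q → (Q ∧ Q))) ∧ ((Q ∧ Q) ∨ ~(Q ∧ P)) = 1 ∧ 3/5 = 3/5
No assignment yields a value below 3/5, so this is the minimum.

3/5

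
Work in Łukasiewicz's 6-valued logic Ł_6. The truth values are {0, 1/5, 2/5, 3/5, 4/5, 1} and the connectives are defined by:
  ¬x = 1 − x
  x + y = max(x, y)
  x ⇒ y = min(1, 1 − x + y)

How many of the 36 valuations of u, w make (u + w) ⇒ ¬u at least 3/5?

value 1: 15 assignments (counts)
value 4/5: 6 assignments (counts)
value 3/5: 2 assignments (counts)
value 2/5: 6 assignments
value 1/5: 1 assignment
value 0: 6 assignments
So 23 of the 36 assignments meet the threshold.

23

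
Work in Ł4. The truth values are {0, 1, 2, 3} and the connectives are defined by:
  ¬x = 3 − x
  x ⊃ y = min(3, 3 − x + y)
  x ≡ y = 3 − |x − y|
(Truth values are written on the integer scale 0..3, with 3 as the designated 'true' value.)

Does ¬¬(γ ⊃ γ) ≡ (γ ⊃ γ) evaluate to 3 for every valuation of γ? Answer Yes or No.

γ = 0 ↦ 3
γ = 1 ↦ 3
γ = 2 ↦ 3
γ = 3 ↦ 3
Every assignment gives a value ≥ 3.

Yes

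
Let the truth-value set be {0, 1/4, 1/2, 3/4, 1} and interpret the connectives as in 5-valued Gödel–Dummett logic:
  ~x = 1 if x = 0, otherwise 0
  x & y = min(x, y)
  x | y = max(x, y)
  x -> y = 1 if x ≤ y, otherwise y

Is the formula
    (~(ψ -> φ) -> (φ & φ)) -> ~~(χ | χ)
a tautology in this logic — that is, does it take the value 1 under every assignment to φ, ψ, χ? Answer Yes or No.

No

Counterexample: take φ = 0, ψ = 0, χ = 0.
ψ -> φ = 0 -> 0 = 1
~(ψ -> φ) = ~1 = 0
φ & φ = 0 & 0 = 0
~(ψ -> φ) -> (φ & φ) = 0 -> 0 = 1
χ | χ = 0 | 0 = 0
~(χ | χ) = ~0 = 1
~~(χ | χ) = ~1 = 0
(~(ψ -> φ) -> (φ & φ)) -> ~~(χ | χ) = 1 -> 0 = 0
This gives 0 ≠ 1.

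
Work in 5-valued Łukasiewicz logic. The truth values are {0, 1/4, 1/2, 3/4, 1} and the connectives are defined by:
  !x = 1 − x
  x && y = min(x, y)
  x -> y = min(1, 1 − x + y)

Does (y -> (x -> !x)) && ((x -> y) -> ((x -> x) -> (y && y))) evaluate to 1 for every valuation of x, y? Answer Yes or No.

No

Counterexample: take x = 0, y = 0.
!x = !0 = 1
x -> !x = 0 -> 1 = 1
y -> (x -> !x) = 0 -> 1 = 1
x -> y = 0 -> 0 = 1
x -> x = 0 -> 0 = 1
y && y = 0 && 0 = 0
(x -> x) -> (y && y) = 1 -> 0 = 0
(x -> y) -> ((x -> x) -> (y && y)) = 1 -> 0 = 0
(y -> (x -> !x)) && ((x -> y) -> ((x -> x) -> (y && y))) = 1 && 0 = 0
This gives 0 ≠ 1.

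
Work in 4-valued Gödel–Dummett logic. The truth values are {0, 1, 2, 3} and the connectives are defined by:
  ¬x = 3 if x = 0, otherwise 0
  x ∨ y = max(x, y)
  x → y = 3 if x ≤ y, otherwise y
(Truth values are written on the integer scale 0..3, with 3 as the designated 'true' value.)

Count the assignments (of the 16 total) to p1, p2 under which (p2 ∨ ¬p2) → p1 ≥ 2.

p1 = 0, p2 = 0 ↦ 0  <
p1 = 0, p2 = 1 ↦ 0  <
p1 = 0, p2 = 2 ↦ 0  <
p1 = 0, p2 = 3 ↦ 0  <
p1 = 1, p2 = 0 ↦ 1  <
p1 = 1, p2 = 1 ↦ 3  ≥
p1 = 1, p2 = 2 ↦ 1  <
p1 = 1, p2 = 3 ↦ 1  <
p1 = 2, p2 = 0 ↦ 2  ≥
p1 = 2, p2 = 1 ↦ 3  ≥
p1 = 2, p2 = 2 ↦ 3  ≥
p1 = 2, p2 = 3 ↦ 2  ≥
p1 = 3, p2 = 0 ↦ 3  ≥
p1 = 3, p2 = 1 ↦ 3  ≥
p1 = 3, p2 = 2 ↦ 3  ≥
p1 = 3, p2 = 3 ↦ 3  ≥
So 9 of the 16 assignments meet the threshold.

9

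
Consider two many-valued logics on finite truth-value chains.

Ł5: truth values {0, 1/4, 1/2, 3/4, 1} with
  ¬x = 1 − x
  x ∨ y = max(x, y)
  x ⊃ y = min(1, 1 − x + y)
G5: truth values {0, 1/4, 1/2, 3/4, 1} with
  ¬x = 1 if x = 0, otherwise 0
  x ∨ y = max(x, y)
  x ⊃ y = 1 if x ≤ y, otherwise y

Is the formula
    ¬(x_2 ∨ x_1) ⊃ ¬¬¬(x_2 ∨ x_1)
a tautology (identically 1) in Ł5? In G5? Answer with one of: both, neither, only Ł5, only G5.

In Ł5: every assignment gives 1 — tautology.
In G5: every assignment gives 1 — tautology.

both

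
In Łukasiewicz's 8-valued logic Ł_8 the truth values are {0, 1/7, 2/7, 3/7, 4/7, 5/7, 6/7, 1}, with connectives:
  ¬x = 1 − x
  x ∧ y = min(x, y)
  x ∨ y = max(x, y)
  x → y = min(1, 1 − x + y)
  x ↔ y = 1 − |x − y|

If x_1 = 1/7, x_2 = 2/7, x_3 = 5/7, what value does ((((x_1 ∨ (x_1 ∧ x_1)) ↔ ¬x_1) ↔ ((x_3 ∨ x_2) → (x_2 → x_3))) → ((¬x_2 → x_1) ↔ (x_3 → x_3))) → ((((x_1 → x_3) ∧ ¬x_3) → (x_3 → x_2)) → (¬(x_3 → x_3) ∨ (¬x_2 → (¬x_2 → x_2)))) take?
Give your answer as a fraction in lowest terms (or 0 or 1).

x_1 ∧ x_1 = 1/7 ∧ 1/7 = 1/7
x_1 ∨ (x_1 ∧ x_1) = 1/7 ∨ 1/7 = 1/7
¬x_1 = ¬1/7 = 6/7
(x_1 ∨ (x_1 ∧ x_1)) ↔ ¬x_1 = 1/7 ↔ 6/7 = 2/7
x_3 ∨ x_2 = 5/7 ∨ 2/7 = 5/7
x_2 → x_3 = 2/7 → 5/7 = 1
(x_3 ∨ x_2) → (x_2 → x_3) = 5/7 → 1 = 1
((x_1 ∨ (x_1 ∧ x_1)) ↔ ¬x_1) ↔ ((x_3 ∨ x_2) → (x_2 → x_3)) = 2/7 ↔ 1 = 2/7
¬x_2 = ¬2/7 = 5/7
¬x_2 → x_1 = 5/7 → 1/7 = 3/7
x_3 → x_3 = 5/7 → 5/7 = 1
(¬x_2 → x_1) ↔ (x_3 → x_3) = 3/7 ↔ 1 = 3/7
(((x_1 ∨ (x_1 ∧ x_1)) ↔ ¬x_1) ↔ ((x_3 ∨ x_2) → (x_2 → x_3))) → ((¬x_2 → x_1) ↔ (x_3 → x_3)) = 2/7 → 3/7 = 1
x_1 → x_3 = 1/7 → 5/7 = 1
¬x_3 = ¬5/7 = 2/7
(x_1 → x_3) ∧ ¬x_3 = 1 ∧ 2/7 = 2/7
x_3 → x_2 = 5/7 → 2/7 = 4/7
((x_1 → x_3) ∧ ¬x_3) → (x_3 → x_2) = 2/7 → 4/7 = 1
x_3 → x_3 = 5/7 → 5/7 = 1
¬(x_3 → x_3) = ¬1 = 0
¬x_2 = ¬2/7 = 5/7
¬x_2 = ¬2/7 = 5/7
¬x_2 → x_2 = 5/7 → 2/7 = 4/7
¬x_2 → (¬x_2 → x_2) = 5/7 → 4/7 = 6/7
¬(x_3 → x_3) ∨ (¬x_2 → (¬x_2 → x_2)) = 0 ∨ 6/7 = 6/7
(((x_1 → x_3) ∧ ¬x_3) → (x_3 → x_2)) → (¬(x_3 → x_3) ∨ (¬x_2 → (¬x_2 → x_2))) = 1 → 6/7 = 6/7
((((x_1 ∨ (x_1 ∧ x_1)) ↔ ¬x_1) ↔ ((x_3 ∨ x_2) → (x_2 → x_3))) → ((¬x_2 → x_1) ↔ (x_3 → x_3))) → ((((x_1 → x_3) ∧ ¬x_3) → (x_3 → x_2)) → (¬(x_3 → x_3) ∨ (¬x_2 → (¬x_2 → x_2)))) = 1 → 6/7 = 6/7

6/7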